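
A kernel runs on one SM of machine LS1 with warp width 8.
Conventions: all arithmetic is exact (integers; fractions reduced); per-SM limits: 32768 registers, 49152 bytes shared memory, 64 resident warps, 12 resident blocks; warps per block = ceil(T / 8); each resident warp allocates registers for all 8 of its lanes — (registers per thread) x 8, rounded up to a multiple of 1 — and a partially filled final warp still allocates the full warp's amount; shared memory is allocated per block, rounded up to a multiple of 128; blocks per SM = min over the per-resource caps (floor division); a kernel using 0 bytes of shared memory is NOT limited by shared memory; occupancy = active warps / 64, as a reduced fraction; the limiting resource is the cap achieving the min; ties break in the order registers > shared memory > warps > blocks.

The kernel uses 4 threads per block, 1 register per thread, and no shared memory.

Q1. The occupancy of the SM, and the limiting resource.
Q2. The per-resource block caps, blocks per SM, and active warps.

Answer: occupancy 3/16, limited by blocks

registers: 4096 blocks
shared memory: no limit (kernel uses none)
warps: 64 blocks
blocks: 12 blocks

Answer: 12 blocks, 12 active warps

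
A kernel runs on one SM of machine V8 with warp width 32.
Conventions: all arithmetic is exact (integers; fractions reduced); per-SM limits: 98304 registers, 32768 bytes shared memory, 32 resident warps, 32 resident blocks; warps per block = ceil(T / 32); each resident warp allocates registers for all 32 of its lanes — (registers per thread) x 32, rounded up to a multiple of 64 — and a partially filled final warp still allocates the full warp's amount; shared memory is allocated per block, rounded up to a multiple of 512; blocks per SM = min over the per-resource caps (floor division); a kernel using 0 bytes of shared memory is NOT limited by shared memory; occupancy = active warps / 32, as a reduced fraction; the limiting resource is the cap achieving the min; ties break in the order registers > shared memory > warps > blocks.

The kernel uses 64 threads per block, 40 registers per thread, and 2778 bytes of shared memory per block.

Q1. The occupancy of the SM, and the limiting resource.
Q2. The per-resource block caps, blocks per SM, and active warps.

Answer: occupancy 5/8, limited by shared memory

registers: 38 blocks
shared memory: 10 blocks
warps: 16 blocks
blocks: 32 blocks

Answer: 10 blocks, 20 active warps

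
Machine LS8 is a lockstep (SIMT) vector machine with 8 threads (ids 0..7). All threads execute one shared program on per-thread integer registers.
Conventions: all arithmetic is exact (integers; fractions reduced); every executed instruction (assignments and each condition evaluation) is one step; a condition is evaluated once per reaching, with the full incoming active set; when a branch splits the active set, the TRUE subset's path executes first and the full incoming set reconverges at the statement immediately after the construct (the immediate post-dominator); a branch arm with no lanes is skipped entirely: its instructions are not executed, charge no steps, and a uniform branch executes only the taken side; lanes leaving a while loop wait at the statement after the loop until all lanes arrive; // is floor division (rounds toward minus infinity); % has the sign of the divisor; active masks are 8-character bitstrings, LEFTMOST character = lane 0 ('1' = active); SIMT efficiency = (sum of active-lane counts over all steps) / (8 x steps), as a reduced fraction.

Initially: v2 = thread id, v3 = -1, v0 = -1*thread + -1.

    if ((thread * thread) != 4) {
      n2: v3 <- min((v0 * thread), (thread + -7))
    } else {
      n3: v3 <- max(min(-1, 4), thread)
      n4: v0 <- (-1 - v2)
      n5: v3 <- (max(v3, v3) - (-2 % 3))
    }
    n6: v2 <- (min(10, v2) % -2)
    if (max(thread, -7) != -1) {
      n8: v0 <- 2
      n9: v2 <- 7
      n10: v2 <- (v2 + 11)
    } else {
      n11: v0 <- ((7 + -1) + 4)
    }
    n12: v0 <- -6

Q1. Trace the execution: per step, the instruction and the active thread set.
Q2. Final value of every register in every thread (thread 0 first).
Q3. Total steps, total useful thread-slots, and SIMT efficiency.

step 0: eval ((thread * thread) != 4) 11111111
step 1: v3 <- min((v0 * thread), (thread + -7)) 11011111
step 2: v3 <- max(min(-1, 4), thread) 00100000
step 3: v0 <- (-1 - v2)              00100000
step 4: v3 <- (max(v3, v3) - (-2 % 3)) 00100000
step 5: v2 <- (min(10, v2) % -2)     11111111
step 6: eval (max(thread, -7) != -1) 11111111
step 7: v0 <- 2                      11111111
step 8: v2 <- 7                      11111111
step 9: v2 <- (v2 + 11)              11111111
step 10: v0 <- -6                     11111111

Answer: 11 steps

v2: 18,18,18,18,18,18,18,18
v3: -7,-6,1,-12,-20,-30,-42,-56
v0: -6,-6,-6,-6,-6,-6,-6,-6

steps = 11; useful = 66; efficiency = 66/88 = 3/4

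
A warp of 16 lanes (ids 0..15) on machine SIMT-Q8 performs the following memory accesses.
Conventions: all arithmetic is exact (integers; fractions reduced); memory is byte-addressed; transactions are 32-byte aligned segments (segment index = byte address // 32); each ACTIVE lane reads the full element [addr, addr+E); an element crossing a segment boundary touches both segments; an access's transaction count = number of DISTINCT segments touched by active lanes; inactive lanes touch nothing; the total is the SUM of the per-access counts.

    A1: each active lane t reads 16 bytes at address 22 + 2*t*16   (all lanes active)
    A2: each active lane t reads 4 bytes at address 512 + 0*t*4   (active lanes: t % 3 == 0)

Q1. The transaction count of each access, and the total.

A1: 17 transactions
A2: 1 transaction

Answer: 17,1; total 18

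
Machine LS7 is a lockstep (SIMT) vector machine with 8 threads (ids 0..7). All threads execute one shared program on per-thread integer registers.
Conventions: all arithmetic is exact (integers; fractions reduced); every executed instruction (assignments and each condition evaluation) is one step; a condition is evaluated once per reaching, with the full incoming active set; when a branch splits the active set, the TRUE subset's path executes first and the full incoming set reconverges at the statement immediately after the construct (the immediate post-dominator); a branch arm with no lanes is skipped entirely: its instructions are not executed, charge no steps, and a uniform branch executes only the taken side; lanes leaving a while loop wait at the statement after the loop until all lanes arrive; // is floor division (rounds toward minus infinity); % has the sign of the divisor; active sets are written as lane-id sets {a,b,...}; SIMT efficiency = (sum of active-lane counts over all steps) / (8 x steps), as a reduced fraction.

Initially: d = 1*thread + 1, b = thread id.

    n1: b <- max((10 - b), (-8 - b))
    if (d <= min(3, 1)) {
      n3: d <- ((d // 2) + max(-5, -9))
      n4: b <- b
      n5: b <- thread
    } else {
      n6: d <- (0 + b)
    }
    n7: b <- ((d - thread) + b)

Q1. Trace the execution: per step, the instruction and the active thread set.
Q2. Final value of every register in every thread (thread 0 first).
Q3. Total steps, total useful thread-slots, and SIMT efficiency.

step 0: b <- max((10 - b), (-8 - b)) {0,1,2,3,4,5,6,7}
step 1: eval (d <= min(3, 1))        {0,1,2,3,4,5,6,7}
step 2: d <- ((d // 2) + max(-5, -9)) {0}
step 3: b <- b                       {0}
step 4: b <- thread                  {0}
step 5: d <- (0 + b)                 {1,2,3,4,5,6,7}
step 6: b <- ((d - thread) + b)      {0,1,2,3,4,5,6,7}

Answer: 7 steps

d: -5,9,8,7,6,5,4,3
b: -5,17,14,11,8,5,2,-1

steps = 7; useful = 34; efficiency = 34/56 = 17/28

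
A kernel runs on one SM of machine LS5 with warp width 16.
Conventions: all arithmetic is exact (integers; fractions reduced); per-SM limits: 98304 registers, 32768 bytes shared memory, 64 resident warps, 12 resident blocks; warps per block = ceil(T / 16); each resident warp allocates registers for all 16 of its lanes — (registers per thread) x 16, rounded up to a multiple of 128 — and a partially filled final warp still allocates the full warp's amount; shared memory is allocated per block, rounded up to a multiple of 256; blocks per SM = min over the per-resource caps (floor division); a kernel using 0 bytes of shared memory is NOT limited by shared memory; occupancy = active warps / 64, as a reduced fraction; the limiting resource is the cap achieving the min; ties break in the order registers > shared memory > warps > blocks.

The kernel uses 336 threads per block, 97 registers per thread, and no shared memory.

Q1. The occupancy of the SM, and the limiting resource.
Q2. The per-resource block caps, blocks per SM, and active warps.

Answer: occupancy 21/32, limited by registers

registers: 2 blocks
shared memory: no limit (kernel uses none)
warps: 3 blocks
blocks: 12 blocks

Answer: 2 blocks, 42 active warps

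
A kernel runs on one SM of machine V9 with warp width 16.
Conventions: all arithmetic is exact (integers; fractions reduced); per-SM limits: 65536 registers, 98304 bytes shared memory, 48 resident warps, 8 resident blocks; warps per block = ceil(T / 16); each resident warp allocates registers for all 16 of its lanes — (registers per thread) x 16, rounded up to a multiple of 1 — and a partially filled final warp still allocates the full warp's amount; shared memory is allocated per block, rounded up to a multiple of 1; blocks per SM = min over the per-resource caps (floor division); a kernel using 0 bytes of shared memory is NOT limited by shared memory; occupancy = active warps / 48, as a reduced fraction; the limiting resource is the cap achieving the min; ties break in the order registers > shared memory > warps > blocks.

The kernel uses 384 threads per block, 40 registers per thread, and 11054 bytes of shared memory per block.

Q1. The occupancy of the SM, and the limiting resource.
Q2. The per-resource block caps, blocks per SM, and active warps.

Answer: occupancy 1, limited by warps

registers: 4 blocks
shared memory: 8 blocks
warps: 2 blocks
blocks: 8 blocks

Answer: 2 blocks, 48 active warps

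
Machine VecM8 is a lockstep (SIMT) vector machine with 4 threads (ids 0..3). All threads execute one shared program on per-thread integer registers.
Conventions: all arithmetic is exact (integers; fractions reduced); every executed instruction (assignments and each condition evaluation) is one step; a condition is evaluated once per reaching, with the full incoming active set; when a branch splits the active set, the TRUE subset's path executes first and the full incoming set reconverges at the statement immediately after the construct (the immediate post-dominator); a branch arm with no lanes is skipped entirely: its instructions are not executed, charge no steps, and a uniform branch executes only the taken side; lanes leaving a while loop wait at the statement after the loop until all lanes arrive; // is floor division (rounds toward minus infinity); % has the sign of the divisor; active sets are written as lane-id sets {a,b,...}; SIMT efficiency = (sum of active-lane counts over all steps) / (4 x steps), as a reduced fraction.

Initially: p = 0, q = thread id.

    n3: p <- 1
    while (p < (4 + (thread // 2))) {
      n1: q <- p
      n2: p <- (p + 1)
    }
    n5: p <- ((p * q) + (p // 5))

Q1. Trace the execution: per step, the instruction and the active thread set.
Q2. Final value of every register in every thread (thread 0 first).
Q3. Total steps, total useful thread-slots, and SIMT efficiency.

step 0: p <- 1                       {0,1,2,3}
step 1: eval (p < (4 + (thread // 2))) {0,1,2,3}
step 2: q <- p                       {0,1,2,3}
step 3: p <- (p + 1)                 {0,1,2,3}
step 4: eval (p < (4 + (thread // 2))) {0,1,2,3}
step 5: q <- p                       {0,1,2,3}
step 6: p <- (p + 1)                 {0,1,2,3}
step 7: eval (p < (4 + (thread // 2))) {0,1,2,3}
step 8: q <- p                       {0,1,2,3}
step 9: p <- (p + 1)                 {0,1,2,3}
step 10: eval (p < (4 + (thread // 2))) {0,1,2,3}
step 11: q <- p                       {2,3}
step 12: p <- (p + 1)                 {2,3}
step 13: eval (p < (4 + (thread // 2))) {2,3}
step 14: p <- ((p * q) + (p // 5))    {0,1,2,3}

Answer: 15 steps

p: 12,12,21,21
q: 3,3,4,4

steps = 15; useful = 54; efficiency = 54/60 = 9/10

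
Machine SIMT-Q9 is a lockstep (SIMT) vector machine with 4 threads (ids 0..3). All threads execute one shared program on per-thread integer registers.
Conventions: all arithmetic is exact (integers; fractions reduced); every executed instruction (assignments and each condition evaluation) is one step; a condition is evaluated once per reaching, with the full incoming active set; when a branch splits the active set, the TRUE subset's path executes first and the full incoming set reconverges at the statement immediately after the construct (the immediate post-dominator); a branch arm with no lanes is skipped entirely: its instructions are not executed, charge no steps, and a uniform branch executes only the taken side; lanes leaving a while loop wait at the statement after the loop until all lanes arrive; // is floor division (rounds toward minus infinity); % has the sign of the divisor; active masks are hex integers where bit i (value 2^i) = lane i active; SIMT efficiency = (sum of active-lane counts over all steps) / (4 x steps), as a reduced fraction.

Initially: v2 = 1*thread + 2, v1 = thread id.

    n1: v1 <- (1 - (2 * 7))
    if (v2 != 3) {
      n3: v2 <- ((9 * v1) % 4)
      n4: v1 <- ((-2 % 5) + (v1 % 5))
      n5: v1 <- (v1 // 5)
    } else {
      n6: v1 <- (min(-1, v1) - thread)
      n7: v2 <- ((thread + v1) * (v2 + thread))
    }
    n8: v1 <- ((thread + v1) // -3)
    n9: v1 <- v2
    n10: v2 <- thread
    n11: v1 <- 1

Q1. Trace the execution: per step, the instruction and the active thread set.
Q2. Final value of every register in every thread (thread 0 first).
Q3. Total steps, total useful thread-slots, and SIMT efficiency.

step 0: v1 <- (1 - (2 * 7))          0xf
step 1: eval (v2 != 3)               0xf
step 2: v2 <- ((9 * v1) % 4)         0xd
step 3: v1 <- ((-2 % 5) + (v1 % 5))  0xd
step 4: v1 <- (v1 // 5)              0xd
step 5: v1 <- (min(-1, v1) - thread) 0x2
step 6: v2 <- ((thread + v1) * (v2 + thread)) 0x2
step 7: v1 <- ((thread + v1) // -3)  0xf
step 8: v1 <- v2                     0xf
step 9: v2 <- thread                 0xf
step 10: v1 <- 1                      0xf

Answer: 11 steps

v2: 0,1,2,3
v1: 1,1,1,1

steps = 11; useful = 35; efficiency = 35/44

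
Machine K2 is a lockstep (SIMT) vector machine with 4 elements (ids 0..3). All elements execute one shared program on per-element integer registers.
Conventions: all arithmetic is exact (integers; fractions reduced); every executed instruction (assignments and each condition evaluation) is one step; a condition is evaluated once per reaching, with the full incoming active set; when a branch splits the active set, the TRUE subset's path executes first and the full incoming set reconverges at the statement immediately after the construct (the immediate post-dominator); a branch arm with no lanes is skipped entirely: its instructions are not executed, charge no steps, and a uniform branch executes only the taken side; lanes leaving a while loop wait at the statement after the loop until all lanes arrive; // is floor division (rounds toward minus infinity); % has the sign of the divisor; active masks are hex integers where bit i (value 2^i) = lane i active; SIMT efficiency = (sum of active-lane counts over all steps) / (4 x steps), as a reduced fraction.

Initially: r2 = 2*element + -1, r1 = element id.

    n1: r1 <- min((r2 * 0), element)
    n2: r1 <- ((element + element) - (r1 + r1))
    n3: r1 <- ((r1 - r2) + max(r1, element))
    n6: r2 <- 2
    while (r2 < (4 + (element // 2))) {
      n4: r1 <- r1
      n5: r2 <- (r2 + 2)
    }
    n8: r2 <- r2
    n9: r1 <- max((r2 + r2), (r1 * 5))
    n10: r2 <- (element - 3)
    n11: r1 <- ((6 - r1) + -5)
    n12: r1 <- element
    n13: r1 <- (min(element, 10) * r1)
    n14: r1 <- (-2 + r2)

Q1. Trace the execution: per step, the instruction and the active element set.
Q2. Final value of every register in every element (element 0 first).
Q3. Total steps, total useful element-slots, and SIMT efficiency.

step 0: r1 <- min((r2 * 0), element) 0xf
step 1: r1 <- ((element + element) - (r1 + r1)) 0xf
step 2: r1 <- ((r1 - r2) + max(r1, element)) 0xf
step 3: r2 <- 2                      0xf
step 4: eval (r2 < (4 + (element // 2))) 0xf
step 5: r1 <- r1                     0xf
step 6: r2 <- (r2 + 2)               0xf
step 7: eval (r2 < (4 + (element // 2))) 0xf
step 8: r1 <- r1                     0xc
step 9: r2 <- (r2 + 2)               0xc
step 10: eval (r2 < (4 + (element // 2))) 0xc
step 11: r2 <- r2                     0xf
step 12: r1 <- max((r2 + r2), (r1 * 5)) 0xf
step 13: r2 <- (element - 3)          0xf
step 14: r1 <- ((6 - r1) + -5)        0xf
step 15: r1 <- element                0xf
step 16: r1 <- (min(element, 10) * r1) 0xf
step 17: r1 <- (-2 + r2)              0xf

Answer: 18 steps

r2: -3,-2,-1,0
r1: -5,-4,-3,-2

steps = 18; useful = 66; efficiency = 66/72 = 11/12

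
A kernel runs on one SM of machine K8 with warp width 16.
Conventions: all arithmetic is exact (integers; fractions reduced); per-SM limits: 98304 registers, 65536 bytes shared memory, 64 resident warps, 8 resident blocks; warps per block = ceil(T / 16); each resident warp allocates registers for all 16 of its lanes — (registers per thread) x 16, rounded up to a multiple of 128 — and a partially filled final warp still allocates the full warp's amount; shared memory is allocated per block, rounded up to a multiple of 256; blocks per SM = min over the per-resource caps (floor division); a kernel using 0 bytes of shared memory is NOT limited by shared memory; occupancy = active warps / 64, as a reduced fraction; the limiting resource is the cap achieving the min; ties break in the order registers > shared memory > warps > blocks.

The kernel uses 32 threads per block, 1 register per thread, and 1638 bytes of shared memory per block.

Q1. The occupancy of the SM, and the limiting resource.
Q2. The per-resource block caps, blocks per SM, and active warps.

Answer: occupancy 1/4, limited by blocks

registers: 384 blocks
shared memory: 36 blocks
warps: 32 blocks
blocks: 8 blocks

Answer: 8 blocks, 16 active warps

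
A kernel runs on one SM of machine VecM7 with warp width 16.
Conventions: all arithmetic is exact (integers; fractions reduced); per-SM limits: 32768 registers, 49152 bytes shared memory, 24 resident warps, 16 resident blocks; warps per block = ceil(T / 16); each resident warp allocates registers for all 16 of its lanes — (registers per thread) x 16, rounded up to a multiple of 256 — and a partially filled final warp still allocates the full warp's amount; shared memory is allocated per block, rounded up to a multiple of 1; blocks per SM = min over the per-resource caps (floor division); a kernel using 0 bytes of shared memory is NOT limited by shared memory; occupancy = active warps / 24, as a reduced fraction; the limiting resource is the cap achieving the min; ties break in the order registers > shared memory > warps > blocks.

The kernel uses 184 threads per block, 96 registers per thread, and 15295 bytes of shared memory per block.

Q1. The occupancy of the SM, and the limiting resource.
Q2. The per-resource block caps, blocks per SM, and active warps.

Answer: occupancy 1/2, limited by registers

registers: 1 block
shared memory: 3 blocks
warps: 2 blocks
blocks: 16 blocks

Answer: 1 block, 12 active warps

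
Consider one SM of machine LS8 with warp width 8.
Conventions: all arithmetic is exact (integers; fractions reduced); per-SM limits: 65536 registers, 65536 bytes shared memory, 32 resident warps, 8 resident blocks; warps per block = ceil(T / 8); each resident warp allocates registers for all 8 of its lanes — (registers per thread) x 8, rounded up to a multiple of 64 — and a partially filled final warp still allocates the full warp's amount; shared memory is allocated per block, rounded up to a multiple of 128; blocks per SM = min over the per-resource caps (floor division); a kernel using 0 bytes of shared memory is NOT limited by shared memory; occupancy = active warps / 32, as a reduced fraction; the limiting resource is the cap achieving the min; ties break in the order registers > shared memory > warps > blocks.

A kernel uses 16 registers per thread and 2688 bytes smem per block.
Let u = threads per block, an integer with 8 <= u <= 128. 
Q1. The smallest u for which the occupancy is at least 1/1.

Answer: u = 25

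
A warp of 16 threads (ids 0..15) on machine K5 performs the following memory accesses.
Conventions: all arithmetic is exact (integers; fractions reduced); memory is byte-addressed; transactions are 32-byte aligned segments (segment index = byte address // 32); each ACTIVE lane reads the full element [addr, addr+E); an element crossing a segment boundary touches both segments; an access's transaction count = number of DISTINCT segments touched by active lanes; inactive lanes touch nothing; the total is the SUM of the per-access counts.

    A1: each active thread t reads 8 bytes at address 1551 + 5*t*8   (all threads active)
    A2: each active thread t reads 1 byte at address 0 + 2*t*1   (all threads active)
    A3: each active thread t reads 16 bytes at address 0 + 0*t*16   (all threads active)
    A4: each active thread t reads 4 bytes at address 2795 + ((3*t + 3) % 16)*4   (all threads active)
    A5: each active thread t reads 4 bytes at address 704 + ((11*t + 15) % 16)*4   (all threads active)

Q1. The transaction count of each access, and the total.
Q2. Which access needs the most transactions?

A1: 20 transactions
A2: 1 transaction
A3: 1 transaction
A4: 3 transactions
A5: 2 transactions

Answer: 20,1,1,3,2; total 27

Answer: A1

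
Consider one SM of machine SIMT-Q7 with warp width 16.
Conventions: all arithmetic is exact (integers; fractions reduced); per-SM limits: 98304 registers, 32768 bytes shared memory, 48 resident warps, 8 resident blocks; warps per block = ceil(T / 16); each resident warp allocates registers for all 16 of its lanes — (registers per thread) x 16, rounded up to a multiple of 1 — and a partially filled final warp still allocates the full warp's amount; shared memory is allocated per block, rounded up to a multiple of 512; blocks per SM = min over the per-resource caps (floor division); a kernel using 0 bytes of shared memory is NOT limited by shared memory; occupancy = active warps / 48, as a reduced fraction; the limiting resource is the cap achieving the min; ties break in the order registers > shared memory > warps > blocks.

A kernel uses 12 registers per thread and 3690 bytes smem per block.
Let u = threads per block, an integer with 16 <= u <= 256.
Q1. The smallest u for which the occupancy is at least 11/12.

Answer: u = 81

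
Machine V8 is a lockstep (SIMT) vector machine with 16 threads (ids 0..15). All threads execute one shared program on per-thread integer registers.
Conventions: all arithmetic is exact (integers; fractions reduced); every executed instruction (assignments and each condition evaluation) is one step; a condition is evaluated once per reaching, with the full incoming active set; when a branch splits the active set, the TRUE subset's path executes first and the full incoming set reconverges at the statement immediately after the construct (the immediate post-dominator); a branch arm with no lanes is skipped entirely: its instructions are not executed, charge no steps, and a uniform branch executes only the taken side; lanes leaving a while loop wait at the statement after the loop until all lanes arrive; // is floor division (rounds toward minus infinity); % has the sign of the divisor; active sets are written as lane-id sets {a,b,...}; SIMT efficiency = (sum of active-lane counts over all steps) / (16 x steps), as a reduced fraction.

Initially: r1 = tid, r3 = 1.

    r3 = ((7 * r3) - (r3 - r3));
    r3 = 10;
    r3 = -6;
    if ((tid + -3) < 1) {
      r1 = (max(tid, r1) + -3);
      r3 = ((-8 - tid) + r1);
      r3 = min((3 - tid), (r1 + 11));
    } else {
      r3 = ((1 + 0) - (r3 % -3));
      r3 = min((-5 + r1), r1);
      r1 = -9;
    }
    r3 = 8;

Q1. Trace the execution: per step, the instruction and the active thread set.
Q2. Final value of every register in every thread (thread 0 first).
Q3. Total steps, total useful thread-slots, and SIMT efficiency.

step 0: r3 <- ((7 * r3) - (r3 - r3)) {0,1,2,3,4,5,6,7,8,9,10,11,12,13,14,15}
step 1: r3 <- 10                     {0,1,2,3,4,5,6,7,8,9,10,11,12,13,14,15}
step 2: r3 <- -6                     {0,1,2,3,4,5,6,7,8,9,10,11,12,13,14,15}
step 3: eval ((tid + -3) < 1)        {0,1,2,3,4,5,6,7,8,9,10,11,12,13,14,15}
step 4: r1 <- (max(tid, r1) + -3)    {0,1,2,3}
step 5: r3 <- ((-8 - tid) + r1)      {0,1,2,3}
step 6: r3 <- min((3 - tid), (r1 + 11)) {0,1,2,3}
step 7: r3 <- ((1 + 0) - (r3 % -3))  {4,5,6,7,8,9,10,11,12,13,14,15}
step 8: r3 <- min((-5 + r1), r1)     {4,5,6,7,8,9,10,11,12,13,14,15}
step 9: r1 <- -9                     {4,5,6,7,8,9,10,11,12,13,14,15}
step 10: r3 <- 8                      {0,1,2,3,4,5,6,7,8,9,10,11,12,13,14,15}

Answer: 11 steps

r1: -3,-2,-1,0,-9,-9,-9,-9,-9,-9,-9,-9,-9,-9,-9,-9
r3: 8,8,8,8,8,8,8,8,8,8,8,8,8,8,8,8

steps = 11; useful = 128; efficiency = 128/176 = 8/11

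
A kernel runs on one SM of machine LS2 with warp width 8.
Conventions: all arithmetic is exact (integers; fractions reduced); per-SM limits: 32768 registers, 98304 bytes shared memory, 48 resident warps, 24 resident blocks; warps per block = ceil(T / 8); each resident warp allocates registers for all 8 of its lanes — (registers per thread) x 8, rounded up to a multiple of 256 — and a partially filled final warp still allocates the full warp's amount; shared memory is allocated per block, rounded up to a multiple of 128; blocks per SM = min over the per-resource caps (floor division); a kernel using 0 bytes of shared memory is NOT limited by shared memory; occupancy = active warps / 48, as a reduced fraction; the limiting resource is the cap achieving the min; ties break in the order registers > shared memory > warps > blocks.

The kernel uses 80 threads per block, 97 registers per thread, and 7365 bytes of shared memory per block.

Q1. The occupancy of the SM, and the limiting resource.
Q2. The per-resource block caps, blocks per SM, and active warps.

Answer: occupancy 5/8, limited by registers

registers: 3 blocks
shared memory: 13 blocks
warps: 4 blocks
blocks: 24 blocks

Answer: 3 blocks, 30 active warps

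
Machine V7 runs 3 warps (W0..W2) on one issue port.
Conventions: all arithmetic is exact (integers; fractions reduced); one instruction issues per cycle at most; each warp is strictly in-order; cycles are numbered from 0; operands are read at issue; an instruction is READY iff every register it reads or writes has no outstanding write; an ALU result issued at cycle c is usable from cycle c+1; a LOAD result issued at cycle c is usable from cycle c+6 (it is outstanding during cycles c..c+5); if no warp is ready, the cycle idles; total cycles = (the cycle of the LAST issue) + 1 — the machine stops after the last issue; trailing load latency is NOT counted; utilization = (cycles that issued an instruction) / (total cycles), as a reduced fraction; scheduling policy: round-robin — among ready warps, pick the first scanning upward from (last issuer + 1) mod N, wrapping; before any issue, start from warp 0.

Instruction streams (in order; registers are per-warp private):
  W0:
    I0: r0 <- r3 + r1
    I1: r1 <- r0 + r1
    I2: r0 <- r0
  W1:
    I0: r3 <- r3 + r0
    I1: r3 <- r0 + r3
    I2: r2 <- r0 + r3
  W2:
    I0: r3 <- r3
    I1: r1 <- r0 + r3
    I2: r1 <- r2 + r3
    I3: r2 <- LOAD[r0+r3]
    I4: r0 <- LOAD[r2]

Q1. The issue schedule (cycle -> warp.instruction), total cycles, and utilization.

cycle 0: W0.I0
cycle 1: W1.I0
cycle 2: W2.I0
cycle 3: W0.I1
cycle 4: W1.I1
cycle 5: W2.I1
cycle 6: W0.I2
cycle 7: W1.I2
cycle 8: W2.I2
cycle 9: W2.I3
cycle 10: idle
cycle 11: idle
cycle 12: idle
cycle 13: idle
cycle 14: idle
cycle 15: W2.I4

Answer: 16 cycles, utilization 11/16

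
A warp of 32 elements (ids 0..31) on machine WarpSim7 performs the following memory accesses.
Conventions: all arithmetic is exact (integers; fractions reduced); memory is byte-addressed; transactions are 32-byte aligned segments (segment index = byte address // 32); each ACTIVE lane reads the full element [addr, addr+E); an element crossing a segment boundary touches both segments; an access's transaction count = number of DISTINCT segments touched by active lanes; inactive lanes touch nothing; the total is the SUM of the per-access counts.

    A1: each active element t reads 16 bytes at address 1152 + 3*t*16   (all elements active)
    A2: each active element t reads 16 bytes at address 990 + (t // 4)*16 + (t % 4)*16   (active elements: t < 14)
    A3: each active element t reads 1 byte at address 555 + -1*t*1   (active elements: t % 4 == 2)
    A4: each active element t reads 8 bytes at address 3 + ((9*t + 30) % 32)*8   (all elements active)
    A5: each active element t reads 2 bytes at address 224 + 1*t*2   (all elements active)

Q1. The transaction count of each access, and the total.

A1: 32 transactions
A2: 4 transactions
A3: 2 transactions
A4: 9 transactions
A5: 2 transactions

Answer: 32,4,2,9,2; total 49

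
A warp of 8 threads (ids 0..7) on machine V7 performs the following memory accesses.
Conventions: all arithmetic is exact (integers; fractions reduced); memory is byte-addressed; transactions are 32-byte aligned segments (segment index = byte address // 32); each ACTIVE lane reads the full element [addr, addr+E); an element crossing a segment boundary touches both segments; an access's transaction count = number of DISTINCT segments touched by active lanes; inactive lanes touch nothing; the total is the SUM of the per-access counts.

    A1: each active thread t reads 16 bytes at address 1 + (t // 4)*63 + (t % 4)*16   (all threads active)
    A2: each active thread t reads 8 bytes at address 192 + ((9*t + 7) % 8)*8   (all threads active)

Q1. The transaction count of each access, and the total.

A1: 4 transactions
A2: 2 transactions

Answer: 4,2; total 6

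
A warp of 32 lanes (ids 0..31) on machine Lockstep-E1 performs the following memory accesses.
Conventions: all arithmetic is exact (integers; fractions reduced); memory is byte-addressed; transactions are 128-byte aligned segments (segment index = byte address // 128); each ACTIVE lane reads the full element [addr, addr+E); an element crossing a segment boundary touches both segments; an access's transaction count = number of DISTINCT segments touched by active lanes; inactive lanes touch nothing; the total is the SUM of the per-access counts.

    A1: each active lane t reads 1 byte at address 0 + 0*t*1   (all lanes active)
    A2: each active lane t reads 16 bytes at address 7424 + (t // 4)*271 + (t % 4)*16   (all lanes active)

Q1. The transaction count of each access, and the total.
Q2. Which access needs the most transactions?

A1: 1 transaction
A2: 11 transactions

Answer: 1,11; total 12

Answer: A2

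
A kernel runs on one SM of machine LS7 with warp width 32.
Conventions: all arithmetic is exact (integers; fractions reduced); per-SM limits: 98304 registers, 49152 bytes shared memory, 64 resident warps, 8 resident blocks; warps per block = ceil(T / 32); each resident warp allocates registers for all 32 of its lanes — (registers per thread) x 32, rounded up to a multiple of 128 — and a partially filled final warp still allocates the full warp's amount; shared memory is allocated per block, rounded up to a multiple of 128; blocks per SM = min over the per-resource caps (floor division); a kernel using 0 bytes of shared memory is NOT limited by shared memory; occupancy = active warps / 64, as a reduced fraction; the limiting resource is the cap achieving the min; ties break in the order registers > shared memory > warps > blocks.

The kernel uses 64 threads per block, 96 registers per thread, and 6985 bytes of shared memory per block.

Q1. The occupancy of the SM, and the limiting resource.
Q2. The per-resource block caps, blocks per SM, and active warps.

Answer: occupancy 3/16, limited by shared memory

registers: 16 blocks
shared memory: 6 blocks
warps: 32 blocks
blocks: 8 blocks

Answer: 6 blocks, 12 active warps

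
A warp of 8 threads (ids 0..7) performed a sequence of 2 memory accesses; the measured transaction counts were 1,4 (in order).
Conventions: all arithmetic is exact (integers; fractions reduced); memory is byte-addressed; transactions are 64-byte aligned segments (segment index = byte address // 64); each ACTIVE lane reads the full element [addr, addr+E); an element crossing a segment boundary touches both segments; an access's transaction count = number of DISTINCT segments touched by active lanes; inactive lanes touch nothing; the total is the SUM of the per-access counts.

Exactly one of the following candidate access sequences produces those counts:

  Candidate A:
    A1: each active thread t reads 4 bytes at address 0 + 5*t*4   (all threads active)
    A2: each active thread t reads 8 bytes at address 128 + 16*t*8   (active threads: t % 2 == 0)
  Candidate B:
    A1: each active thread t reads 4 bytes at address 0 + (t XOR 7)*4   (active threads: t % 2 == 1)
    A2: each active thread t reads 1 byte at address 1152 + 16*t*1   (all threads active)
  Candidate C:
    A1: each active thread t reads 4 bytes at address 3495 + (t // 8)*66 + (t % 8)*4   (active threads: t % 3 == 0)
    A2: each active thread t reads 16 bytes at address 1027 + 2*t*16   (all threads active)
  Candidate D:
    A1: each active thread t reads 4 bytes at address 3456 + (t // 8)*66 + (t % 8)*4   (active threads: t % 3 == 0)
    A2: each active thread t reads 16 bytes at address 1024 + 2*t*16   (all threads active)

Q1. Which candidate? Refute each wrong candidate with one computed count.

A: A1 gives 3 transactions, not 1
B: A2 gives 2 transactions, not 4
C: A1 gives 2 transactions, not 1
D: all counts match (1,4)

Answer: D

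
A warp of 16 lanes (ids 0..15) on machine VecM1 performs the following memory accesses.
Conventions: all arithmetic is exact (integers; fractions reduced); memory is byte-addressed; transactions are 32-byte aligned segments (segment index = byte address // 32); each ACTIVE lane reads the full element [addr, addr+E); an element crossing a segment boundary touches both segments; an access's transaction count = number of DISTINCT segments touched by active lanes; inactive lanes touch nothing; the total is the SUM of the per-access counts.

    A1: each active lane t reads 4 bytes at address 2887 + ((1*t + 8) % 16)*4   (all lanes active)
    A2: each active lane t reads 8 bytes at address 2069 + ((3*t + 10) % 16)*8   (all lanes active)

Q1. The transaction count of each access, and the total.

A1: 3 transactions
A2: 5 transactions

Answer: 3,5; total 8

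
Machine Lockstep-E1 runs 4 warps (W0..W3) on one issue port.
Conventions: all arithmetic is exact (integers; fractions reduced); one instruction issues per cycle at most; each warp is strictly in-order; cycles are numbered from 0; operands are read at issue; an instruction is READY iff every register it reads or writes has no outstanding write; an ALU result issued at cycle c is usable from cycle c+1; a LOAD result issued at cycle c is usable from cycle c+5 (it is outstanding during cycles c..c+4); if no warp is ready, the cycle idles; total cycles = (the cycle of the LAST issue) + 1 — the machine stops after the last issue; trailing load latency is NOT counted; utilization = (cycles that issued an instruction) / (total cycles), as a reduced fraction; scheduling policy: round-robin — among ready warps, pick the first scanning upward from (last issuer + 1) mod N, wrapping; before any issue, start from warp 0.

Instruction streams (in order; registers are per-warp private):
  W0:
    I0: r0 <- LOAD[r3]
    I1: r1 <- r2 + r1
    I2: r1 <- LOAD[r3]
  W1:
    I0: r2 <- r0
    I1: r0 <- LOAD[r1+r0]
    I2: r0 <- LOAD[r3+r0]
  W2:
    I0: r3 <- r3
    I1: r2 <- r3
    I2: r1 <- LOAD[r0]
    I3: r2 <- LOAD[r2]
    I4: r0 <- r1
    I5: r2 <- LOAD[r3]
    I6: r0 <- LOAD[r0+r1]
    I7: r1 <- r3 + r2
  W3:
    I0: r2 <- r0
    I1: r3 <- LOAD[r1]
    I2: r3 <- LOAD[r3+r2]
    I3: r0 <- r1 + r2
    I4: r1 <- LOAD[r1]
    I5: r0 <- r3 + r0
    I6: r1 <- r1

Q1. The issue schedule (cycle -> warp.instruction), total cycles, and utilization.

cycle 0: W0.I0
cycle 1: W1.I0
cycle 2: W2.I0
cycle 3: W3.I0
cycle 4: W0.I1
cycle 5: W1.I1
cycle 6: W2.I1
cycle 7: W3.I1
cycle 8: W0.I2
cycle 9: W2.I2
cycle 10: W1.I2
cycle 11: W2.I3
cycle 12: W3.I2
cycle 13: W3.I3
cycle 14: W2.I4
cycle 15: W3.I4
cycle 16: W2.I5
cycle 17: W3.I5
cycle 18: W2.I6
cycle 19: idle
cycle 20: W3.I6
cycle 21: W2.I7

Answer: 22 cycles, utilization 21/22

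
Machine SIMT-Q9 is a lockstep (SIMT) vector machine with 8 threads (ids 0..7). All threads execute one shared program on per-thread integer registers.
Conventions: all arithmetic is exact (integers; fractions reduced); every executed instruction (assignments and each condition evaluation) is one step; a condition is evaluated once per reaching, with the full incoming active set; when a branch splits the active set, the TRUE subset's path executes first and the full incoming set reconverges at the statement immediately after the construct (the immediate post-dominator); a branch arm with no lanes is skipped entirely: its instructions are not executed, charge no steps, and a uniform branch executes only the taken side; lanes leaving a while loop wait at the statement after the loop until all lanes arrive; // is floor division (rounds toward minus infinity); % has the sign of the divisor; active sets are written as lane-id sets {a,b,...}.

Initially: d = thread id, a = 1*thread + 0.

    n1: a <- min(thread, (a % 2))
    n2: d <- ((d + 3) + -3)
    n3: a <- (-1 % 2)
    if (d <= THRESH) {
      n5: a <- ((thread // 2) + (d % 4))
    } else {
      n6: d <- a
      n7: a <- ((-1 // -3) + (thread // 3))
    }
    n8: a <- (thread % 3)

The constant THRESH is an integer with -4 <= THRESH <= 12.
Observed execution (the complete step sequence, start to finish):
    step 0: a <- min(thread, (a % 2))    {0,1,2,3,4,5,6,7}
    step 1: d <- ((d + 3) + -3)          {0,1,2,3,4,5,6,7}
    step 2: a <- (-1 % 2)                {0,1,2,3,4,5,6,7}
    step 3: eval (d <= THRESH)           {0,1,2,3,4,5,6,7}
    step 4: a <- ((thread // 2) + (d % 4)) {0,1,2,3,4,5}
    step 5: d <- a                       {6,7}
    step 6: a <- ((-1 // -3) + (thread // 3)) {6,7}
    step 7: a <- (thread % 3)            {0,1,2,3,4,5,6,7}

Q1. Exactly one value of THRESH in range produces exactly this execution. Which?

Answer: THRESH = 5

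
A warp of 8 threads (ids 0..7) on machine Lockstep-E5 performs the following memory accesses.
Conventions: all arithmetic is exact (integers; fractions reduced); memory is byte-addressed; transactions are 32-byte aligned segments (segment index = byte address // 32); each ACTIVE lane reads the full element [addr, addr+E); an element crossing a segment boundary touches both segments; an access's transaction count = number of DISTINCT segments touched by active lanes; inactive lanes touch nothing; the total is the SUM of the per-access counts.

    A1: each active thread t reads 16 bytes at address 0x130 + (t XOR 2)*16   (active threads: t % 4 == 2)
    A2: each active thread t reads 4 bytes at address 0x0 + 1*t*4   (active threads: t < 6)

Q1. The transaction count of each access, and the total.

A1: 2 transactions
A2: 1 transaction

Answer: 2,1; total 3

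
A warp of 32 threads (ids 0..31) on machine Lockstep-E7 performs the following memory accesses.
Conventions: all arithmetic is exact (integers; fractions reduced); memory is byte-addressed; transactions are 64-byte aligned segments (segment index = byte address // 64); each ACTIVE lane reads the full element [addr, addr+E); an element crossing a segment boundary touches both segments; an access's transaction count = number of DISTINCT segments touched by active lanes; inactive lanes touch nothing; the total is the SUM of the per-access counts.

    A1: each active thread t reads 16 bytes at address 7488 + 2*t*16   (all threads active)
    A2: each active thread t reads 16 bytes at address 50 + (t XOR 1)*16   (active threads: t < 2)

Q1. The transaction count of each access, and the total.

A1: 16 transactions
A2: 2 transactions

Answer: 16,2; total 18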